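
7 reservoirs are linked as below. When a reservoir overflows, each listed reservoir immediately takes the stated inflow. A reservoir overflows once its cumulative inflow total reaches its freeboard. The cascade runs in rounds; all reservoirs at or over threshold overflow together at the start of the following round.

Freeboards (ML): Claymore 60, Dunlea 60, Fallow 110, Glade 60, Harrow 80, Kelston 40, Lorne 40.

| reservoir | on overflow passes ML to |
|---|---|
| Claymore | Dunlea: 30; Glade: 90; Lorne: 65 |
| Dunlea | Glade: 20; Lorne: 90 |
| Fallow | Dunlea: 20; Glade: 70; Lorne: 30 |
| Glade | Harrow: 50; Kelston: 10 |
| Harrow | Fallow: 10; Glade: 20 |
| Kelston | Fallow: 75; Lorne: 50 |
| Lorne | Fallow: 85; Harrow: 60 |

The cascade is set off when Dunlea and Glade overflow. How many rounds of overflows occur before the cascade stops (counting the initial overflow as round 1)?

Round 1 — Dunlea, Glade overflow (initial).
  Harrow: +50 → 50 < 80
  Kelston: +10 → 10 < 40
  Lorne: +90 → 90 ≥ 40
Round 2 — Lorne overflows.
  Fallow: +85 → 85 < 110
  Harrow: +60 → 110 ≥ 80
Round 3 — Harrow overflows.
  Fallow: +10 → 95 < 110
No further overflows.

3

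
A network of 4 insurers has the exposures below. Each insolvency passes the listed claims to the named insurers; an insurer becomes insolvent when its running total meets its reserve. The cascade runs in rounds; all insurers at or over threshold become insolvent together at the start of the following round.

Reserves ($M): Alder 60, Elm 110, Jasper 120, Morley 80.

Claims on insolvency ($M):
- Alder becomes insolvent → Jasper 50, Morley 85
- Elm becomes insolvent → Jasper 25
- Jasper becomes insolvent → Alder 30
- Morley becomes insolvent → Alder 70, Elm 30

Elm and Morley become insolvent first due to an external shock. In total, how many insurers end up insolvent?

Round 1 — Elm, Morley become insolvent (initial).
  Alder: +70 → 70 ≥ 60
  Jasper: +25 → 25 < 120
Round 2 — Alder becomes insolvent.
  Jasper: +50 → 75 < 120
No further insolvencies.

3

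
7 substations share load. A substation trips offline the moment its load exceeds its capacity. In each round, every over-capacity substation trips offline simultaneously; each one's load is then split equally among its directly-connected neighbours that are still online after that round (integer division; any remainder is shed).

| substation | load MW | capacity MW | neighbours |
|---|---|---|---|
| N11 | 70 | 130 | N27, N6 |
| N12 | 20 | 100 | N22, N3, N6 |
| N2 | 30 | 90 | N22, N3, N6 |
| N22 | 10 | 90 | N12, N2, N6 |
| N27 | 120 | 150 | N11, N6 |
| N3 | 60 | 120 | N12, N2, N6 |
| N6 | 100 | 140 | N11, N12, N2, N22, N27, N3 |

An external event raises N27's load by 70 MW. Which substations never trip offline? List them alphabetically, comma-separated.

N12, N2, N22, N3

Round 1 — N27 at 190 > 150. N27 trips offline.
  N27 sheds 190 MW to N11, N6: 95 each.
    N11: 70+95 = 165 > 130
    N6: 100+95 = 195 > 140
Round 2 — N11, N6 trip offline.
  N11 sheds 165 MW: no online neighbours, lost.
  N6 sheds 195 MW to N12, N2, N22, N3: 48 each (3 lost).
    N12: 20+48 = 68 ≤ 100
    N2: 30+48 = 78 ≤ 90
    N22: 10+48 = 58 ≤ 90
    N3: 60+48 = 108 ≤ 120
No further trips.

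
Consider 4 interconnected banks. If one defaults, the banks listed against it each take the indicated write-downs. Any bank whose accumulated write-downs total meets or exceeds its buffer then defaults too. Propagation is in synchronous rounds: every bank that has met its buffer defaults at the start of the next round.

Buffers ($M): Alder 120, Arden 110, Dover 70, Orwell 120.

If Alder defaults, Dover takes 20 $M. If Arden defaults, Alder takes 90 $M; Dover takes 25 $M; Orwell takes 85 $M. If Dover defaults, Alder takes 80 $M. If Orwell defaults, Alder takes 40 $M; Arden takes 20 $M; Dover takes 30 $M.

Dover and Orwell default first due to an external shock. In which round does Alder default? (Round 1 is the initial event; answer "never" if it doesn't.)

Round 1 — Dover, Orwell default (initial).
  Alder: +80+40 → 120 ≥ 120
  Arden: +20 → 20 < 110
Round 2 — Alder defaults.
No further defaults.

2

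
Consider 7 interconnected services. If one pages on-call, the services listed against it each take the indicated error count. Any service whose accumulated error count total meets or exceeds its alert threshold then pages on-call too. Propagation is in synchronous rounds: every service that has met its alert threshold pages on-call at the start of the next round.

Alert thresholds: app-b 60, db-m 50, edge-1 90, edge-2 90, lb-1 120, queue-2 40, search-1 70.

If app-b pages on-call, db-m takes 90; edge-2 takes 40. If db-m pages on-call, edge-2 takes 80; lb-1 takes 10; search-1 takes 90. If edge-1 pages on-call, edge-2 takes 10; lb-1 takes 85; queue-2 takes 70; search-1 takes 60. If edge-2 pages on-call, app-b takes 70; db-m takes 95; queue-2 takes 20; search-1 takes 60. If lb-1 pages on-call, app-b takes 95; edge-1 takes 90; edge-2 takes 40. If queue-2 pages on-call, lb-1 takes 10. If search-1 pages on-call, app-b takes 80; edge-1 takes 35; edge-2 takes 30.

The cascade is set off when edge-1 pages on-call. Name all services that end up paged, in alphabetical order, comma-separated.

edge-1, queue-2

Round 1 — edge-1 pages on-call (initial).
  edge-2: +10 → 10 < 90
  lb-1: +85 → 85 < 120
  queue-2: +70 → 70 ≥ 40
  search-1: +60 → 60 < 70
Round 2 — queue-2 pages on-call.
  lb-1: +10 → 95 < 120
No further pages.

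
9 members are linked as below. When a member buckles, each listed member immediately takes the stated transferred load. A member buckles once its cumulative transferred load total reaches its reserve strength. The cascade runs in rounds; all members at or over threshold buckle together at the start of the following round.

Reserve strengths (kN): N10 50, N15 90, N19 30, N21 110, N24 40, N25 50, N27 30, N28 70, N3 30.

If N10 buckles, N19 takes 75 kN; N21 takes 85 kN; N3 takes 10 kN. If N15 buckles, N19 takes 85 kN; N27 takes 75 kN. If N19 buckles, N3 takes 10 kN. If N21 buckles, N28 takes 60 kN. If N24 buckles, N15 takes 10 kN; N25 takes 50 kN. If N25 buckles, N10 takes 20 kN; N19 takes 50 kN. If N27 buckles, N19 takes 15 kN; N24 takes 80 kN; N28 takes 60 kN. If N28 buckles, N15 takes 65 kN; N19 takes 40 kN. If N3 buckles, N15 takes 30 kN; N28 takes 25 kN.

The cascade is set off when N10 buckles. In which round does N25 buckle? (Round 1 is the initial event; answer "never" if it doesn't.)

never

Round 1 — N10 buckles (initial).
  N19: +75 → 75 ≥ 30
  N21: +85 → 85 < 110
  N3: +10 → 10 < 30
Round 2 — N19 buckles.
  N3: +10 → 20 < 30
No further bucklings.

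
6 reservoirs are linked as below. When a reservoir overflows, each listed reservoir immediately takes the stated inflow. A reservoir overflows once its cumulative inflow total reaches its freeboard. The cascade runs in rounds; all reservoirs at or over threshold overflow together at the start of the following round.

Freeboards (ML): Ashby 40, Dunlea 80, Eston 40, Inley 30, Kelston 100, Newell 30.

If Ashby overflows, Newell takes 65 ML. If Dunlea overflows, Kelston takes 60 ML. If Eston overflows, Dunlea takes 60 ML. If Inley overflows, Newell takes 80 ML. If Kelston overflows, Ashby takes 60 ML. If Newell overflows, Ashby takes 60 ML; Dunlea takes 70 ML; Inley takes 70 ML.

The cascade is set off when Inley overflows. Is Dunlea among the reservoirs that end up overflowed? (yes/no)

Round 1 — Inley overflows (initial).
  Newell: +80 → 80 ≥ 30
Round 2 — Newell overflows.
  Ashby: +60 → 60 ≥ 40
  Dunlea: +70 → 70 < 80
Round 3 — Ashby overflows.
No further overflows.

no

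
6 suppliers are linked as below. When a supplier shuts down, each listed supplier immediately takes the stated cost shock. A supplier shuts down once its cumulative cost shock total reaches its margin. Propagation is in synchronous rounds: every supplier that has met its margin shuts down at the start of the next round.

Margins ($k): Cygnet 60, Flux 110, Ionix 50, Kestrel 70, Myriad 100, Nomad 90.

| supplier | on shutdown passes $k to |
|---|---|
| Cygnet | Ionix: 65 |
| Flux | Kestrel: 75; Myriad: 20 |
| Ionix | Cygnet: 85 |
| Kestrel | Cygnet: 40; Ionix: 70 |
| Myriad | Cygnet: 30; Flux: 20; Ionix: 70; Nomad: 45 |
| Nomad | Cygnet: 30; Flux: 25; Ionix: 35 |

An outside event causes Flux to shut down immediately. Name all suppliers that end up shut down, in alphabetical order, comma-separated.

Cygnet, Flux, Ionix, Kestrel

Round 1 — Flux shuts down (initial).
  Kestrel: +75 → 75 ≥ 70
  Myriad: +20 → 20 < 100
Round 2 — Kestrel shuts down.
  Cygnet: +40 → 40 < 60
  Ionix: +70 → 70 ≥ 50
Round 3 — Ionix shuts down.
  Cygnet: +85 → 125 ≥ 60
Round 4 — Cygnet shuts down.
No further shutdowns.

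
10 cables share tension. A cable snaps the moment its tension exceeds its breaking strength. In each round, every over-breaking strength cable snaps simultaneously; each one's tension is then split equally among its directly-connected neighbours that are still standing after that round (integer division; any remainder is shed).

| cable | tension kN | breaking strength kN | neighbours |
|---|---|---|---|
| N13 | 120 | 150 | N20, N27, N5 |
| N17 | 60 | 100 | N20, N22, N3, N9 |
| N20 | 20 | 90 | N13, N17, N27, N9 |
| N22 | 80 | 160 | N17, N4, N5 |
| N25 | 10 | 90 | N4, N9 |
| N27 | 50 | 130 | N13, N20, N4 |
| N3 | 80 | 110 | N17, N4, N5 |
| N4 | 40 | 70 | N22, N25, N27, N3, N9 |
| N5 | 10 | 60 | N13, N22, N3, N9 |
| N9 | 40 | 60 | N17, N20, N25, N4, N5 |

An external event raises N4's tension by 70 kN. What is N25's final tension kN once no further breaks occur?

47

Round 1 — N4 at 110 > 70. N4 snaps.
  N4 sheds 110 kN to N22, N25, N27, N3, N9: 22 each.
    N22: 80+22 = 102 ≤ 160
    N25: 10+22 = 32 ≤ 90
    N27: 50+22 = 72 ≤ 130
    N3: 80+22 = 102 ≤ 110
    N9: 40+22 = 62 > 60
Round 2 — N9 snaps.
  N9 sheds 62 kN to N17, N20, N25, N5: 15 each (2 lost).
    N17: 60+15 = 75 ≤ 100
    N20: 20+15 = 35 ≤ 90
    N25: 32+15 = 47 ≤ 90
    N5: 10+15 = 25 ≤ 60
No further breaks.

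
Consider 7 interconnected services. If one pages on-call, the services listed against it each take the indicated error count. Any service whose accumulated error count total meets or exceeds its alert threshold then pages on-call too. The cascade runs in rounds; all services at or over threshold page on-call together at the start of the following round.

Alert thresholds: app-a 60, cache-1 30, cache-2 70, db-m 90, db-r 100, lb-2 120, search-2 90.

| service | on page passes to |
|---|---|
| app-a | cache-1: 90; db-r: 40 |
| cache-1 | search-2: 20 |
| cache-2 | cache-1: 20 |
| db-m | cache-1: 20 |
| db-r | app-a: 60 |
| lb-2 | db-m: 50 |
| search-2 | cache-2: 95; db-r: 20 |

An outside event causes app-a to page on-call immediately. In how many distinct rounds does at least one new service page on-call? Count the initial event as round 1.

Round 1 — app-a pages on-call (initial).
  cache-1: +90 → 90 ≥ 30
  db-r: +40 → 40 < 100
Round 2 — cache-1 pages on-call.
  search-2: +20 → 20 < 90
No further pages.

2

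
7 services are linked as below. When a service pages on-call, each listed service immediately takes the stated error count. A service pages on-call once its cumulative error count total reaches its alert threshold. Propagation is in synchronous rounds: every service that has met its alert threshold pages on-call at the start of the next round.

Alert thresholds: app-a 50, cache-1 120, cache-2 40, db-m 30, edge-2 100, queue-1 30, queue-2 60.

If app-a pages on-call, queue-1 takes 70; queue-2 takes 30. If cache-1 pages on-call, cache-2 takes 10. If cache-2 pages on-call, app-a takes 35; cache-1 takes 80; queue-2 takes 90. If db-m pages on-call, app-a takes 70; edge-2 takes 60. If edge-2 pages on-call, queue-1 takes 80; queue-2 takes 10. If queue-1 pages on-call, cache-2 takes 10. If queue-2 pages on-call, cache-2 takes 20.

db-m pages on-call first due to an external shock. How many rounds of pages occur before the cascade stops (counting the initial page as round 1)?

3

Round 1 — db-m pages on-call (initial).
  app-a: +70 → 70 ≥ 50
  edge-2: +60 → 60 < 100
Round 2 — app-a pages on-call.
  queue-1: +70 → 70 ≥ 30
  queue-2: +30 → 30 < 60
Round 3 — queue-1 pages on-call.
  cache-2: +10 → 10 < 40
No further pages.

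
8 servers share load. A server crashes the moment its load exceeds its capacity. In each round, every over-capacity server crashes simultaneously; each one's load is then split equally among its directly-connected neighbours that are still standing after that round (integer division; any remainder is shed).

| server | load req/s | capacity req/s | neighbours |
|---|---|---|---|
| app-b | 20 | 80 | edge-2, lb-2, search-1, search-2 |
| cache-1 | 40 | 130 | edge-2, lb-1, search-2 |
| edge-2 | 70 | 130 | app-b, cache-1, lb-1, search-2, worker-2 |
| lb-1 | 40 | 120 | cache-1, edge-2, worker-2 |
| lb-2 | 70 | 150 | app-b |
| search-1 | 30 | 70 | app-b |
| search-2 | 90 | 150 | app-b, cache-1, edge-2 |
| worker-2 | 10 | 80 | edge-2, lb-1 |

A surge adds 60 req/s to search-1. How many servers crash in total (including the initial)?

Round 1 — search-1 at 90 > 70. search-1 crashes.
  search-1 sheds 90 req/s to app-b: 90 each.
    app-b: 20+90 = 110 > 80
Round 2 — app-b crashes.
  app-b sheds 110 req/s to edge-2, lb-2, search-2: 36 each (2 lost).
    edge-2: 70+36 = 106 ≤ 130
    lb-2: 70+36 = 106 ≤ 150
    search-2: 90+36 = 126 ≤ 150
No further crashes.

2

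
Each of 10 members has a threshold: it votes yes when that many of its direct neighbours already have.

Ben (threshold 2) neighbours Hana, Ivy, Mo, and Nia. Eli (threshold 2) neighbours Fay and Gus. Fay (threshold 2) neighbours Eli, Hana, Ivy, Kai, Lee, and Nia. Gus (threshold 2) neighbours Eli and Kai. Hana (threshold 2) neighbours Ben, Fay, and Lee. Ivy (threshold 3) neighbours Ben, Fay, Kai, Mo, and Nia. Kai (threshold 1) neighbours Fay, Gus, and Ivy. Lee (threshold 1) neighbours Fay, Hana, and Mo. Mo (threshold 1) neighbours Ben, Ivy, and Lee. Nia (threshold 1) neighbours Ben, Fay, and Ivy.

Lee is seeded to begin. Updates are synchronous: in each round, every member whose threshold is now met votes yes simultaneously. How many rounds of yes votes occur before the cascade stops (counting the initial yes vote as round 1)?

Round 1 — Lee votes yes (initial).
Round 2 — checking thresholds:
  Fay: 1 of 6 neighbours < 2, not yet.
  Hana: 1 of 3 neighbours < 2, not yet.
  Mo: 1 of 3 neighbours ≥ 1, votes yes.
Round 3 — no new yes votes; cascade stops.

2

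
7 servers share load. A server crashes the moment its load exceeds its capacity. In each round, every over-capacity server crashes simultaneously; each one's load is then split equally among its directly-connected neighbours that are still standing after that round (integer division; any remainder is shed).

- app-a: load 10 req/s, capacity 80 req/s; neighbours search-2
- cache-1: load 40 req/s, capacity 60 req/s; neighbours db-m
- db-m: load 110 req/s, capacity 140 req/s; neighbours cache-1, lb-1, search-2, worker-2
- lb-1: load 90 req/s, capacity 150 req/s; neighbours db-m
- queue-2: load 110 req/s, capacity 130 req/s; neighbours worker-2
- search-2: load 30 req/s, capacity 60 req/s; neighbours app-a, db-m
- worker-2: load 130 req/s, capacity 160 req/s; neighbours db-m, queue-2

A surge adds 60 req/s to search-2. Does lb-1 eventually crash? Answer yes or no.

no

Round 1 — search-2 at 90 > 60. search-2 crashes.
  search-2 sheds 90 req/s to app-a, db-m: 45 each.
    app-a: 10+45 = 55 ≤ 80
    db-m: 110+45 = 155 > 140
Round 2 — db-m crashes.
  db-m sheds 155 req/s to cache-1, lb-1, worker-2: 51 each (2 lost).
    cache-1: 40+51 = 91 > 60
    lb-1: 90+51 = 141 ≤ 150
    worker-2: 130+51 = 181 > 160
Round 3 — cache-1, worker-2 crash.
  cache-1 sheds 91 req/s: no online neighbours, lost.
  worker-2 sheds 181 req/s to queue-2: 181 each.
    queue-2: 110+181 = 291 > 130
Round 4 — queue-2 crashes.
  queue-2 sheds 291 req/s: no online neighbours, lost.
No further crashes.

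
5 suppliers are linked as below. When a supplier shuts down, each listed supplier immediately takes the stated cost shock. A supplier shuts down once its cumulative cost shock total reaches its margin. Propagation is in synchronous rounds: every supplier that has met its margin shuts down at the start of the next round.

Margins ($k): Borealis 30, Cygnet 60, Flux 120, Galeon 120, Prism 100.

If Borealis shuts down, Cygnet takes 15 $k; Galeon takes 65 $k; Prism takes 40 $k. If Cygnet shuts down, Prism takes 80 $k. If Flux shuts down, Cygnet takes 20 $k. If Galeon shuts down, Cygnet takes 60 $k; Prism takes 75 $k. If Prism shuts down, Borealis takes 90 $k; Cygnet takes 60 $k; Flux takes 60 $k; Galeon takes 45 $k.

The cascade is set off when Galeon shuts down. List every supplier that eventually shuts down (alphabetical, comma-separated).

Borealis, Cygnet, Galeon, Prism

Round 1 — Galeon shuts down (initial).
  Cygnet: +60 → 60 ≥ 60
  Prism: +75 → 75 < 100
Round 2 — Cygnet shuts down.
  Prism: +80 → 155 ≥ 100
Round 3 — Prism shuts down.
  Borealis: +90 → 90 ≥ 30
  Flux: +60 → 60 < 120
Round 4 — Borealis shuts down.
No further shutdowns.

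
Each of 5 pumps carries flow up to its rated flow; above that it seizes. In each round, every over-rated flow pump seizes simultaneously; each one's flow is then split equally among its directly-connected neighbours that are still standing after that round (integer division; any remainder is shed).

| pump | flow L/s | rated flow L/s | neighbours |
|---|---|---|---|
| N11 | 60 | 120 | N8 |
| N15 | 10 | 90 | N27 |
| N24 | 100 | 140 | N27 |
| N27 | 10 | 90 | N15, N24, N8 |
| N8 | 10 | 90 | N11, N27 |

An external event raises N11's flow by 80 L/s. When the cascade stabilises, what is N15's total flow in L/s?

Round 1 — N11 at 140 > 120. N11 seizes.
  N11 sheds 140 L/s to N8: 140 each.
    N8: 10+140 = 150 > 90
Round 2 — N8 seizes.
  N8 sheds 150 L/s to N27: 150 each.
    N27: 10+150 = 160 > 90
Round 3 — N27 seizes.
  N27 sheds 160 L/s to N15, N24: 80 each.
    N15: 10+80 = 90 ≤ 90
    N24: 100+80 = 180 > 140
Round 4 — N24 seizes.
  N24 sheds 180 L/s: no online neighbours, lost.
No further seizures.

90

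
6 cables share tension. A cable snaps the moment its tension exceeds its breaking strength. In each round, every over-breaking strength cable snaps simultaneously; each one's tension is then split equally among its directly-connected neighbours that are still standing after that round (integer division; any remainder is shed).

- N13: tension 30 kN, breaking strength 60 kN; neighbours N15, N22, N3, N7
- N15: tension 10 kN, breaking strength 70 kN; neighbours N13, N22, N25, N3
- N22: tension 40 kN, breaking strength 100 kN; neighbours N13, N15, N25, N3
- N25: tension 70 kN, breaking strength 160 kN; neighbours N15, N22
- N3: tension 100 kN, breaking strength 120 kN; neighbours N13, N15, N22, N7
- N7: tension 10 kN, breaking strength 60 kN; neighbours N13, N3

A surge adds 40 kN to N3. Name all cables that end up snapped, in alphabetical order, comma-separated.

Round 1 — N3 at 140 > 120. N3 snaps.
  N3 sheds 140 kN to N13, N15, N22, N7: 35 each.
    N13: 30+35 = 65 > 60
    N15: 10+35 = 45 ≤ 70
    N22: 40+35 = 75 ≤ 100
    N7: 10+35 = 45 ≤ 60
Round 2 — N13 snaps.
  N13 sheds 65 kN to N15, N22, N7: 21 each (2 lost).
    N15: 45+21 = 66 ≤ 70
    N22: 75+21 = 96 ≤ 100
    N7: 45+21 = 66 > 60
Round 3 — N7 snaps.
  N7 sheds 66 kN: no online neighbours, lost.
No further breaks.

N13, N3, N7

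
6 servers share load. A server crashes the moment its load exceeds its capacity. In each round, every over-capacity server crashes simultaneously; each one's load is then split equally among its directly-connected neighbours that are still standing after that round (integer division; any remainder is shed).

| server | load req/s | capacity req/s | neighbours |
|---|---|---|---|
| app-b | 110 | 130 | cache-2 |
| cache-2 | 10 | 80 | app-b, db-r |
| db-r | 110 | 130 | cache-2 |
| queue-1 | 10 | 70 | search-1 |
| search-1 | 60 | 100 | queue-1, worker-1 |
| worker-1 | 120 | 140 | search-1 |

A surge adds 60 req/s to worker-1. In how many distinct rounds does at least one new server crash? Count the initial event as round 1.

3

Round 1 — worker-1 at 180 > 140. worker-1 crashes.
  worker-1 sheds 180 req/s to search-1: 180 each.
    search-1: 60+180 = 240 > 100
Round 2 — search-1 crashes.
  search-1 sheds 240 req/s to queue-1: 240 each.
    queue-1: 10+240 = 250 > 70
Round 3 — queue-1 crashes.
  queue-1 sheds 250 req/s: no online neighbours, lost.
No further crashes.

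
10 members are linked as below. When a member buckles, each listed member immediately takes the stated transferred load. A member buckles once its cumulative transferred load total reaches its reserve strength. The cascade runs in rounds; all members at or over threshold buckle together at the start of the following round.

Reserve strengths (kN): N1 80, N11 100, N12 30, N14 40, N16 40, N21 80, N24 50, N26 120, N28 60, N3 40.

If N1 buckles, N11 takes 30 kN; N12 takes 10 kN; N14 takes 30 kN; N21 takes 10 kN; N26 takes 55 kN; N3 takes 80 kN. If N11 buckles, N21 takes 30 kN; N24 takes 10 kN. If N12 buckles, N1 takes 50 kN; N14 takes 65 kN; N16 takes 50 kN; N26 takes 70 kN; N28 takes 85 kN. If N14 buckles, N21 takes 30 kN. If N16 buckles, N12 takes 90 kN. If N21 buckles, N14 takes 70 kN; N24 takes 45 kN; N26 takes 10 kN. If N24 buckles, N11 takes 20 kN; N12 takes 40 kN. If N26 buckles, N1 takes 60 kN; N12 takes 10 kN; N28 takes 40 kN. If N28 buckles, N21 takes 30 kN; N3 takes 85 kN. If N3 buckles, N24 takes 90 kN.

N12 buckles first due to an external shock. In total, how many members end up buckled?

6

Round 1 — N12 buckles (initial).
  N1: +50 → 50 < 80
  N14: +65 → 65 ≥ 40
  N16: +50 → 50 ≥ 40
  N26: +70 → 70 < 120
  N28: +85 → 85 ≥ 60
Round 2 — N14, N16, N28 buckle.
  N21: +30+30 → 60 < 80
  N3: +85 → 85 ≥ 40
Round 3 — N3 buckles.
  N24: +90 → 90 ≥ 50
Round 4 — N24 buckles.
  N11: +20 → 20 < 100
No further bucklings.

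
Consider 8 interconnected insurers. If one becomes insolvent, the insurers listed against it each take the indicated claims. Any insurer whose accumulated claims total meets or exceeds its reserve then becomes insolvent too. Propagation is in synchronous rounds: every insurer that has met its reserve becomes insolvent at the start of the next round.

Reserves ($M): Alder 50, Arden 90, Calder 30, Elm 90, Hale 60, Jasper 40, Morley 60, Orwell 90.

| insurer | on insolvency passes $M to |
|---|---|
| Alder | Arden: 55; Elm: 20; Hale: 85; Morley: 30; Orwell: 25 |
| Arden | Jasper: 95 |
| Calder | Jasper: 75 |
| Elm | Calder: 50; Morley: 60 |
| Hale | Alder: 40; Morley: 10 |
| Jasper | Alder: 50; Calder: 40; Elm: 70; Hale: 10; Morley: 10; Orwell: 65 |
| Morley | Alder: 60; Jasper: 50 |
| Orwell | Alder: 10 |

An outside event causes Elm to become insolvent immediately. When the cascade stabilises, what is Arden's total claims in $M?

55

Round 1 — Elm becomes insolvent (initial).
  Calder: +50 → 50 ≥ 30
  Morley: +60 → 60 ≥ 60
Round 2 — Calder, Morley become insolvent.
  Alder: +60 → 60 ≥ 50
  Jasper: +75+50 → 125 ≥ 40
Round 3 — Alder, Jasper become insolvent.
  Arden: +55 → 55 < 90
  Hale: +85+10 → 95 ≥ 60
  Orwell: +25+65 → 90 ≥ 90
Round 4 — Hale, Orwell become insolvent.
No further insolvencies.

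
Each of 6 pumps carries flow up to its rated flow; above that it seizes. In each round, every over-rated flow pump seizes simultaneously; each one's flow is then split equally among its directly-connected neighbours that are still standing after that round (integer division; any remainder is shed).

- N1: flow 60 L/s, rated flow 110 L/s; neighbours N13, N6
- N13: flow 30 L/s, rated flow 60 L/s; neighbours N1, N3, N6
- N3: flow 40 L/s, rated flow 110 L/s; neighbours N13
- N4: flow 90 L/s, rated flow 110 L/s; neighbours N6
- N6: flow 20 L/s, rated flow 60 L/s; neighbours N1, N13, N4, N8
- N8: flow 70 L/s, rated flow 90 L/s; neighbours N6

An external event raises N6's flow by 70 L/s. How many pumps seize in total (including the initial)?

Round 1 — N6 at 90 > 60. N6 seizes.
  N6 sheds 90 L/s to N1, N13, N4, N8: 22 each (2 lost).
    N1: 60+22 = 82 ≤ 110
    N13: 30+22 = 52 ≤ 60
    N4: 90+22 = 112 > 110
    N8: 70+22 = 92 > 90
Round 2 — N4, N8 seize.
  N4 sheds 112 L/s: no online neighbours, lost.
  N8 sheds 92 L/s: no online neighbours, lost.
No further seizures.

3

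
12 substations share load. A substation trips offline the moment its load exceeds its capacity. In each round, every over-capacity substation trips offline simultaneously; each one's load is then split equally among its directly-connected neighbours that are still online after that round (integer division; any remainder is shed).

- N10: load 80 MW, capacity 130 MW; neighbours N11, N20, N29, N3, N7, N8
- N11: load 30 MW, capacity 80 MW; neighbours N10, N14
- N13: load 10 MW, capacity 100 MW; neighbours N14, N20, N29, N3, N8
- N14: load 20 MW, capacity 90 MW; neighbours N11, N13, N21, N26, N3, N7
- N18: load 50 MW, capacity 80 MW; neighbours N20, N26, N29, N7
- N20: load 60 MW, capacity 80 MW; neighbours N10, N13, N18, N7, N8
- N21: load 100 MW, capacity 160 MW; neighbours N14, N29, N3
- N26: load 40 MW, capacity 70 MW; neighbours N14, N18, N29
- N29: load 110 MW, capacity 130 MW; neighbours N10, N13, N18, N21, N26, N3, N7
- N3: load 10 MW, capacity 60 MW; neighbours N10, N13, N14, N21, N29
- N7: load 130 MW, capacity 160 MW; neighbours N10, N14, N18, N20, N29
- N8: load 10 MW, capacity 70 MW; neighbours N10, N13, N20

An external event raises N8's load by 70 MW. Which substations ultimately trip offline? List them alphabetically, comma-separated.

Round 1 — N8 at 80 > 70. N8 trips offline.
  N8 sheds 80 MW to N10, N13, N20: 26 each (2 lost).
    N10: 80+26 = 106 ≤ 130
    N13: 10+26 = 36 ≤ 100
    N20: 60+26 = 86 > 80
Round 2 — N20 trips offline.
  N20 sheds 86 MW to N10, N13, N18, N7: 21 each (2 lost).
    N10: 106+21 = 127 ≤ 130
    N13: 36+21 = 57 ≤ 100
    N18: 50+21 = 71 ≤ 80
    N7: 130+21 = 151 ≤ 160
No further trips.

N20, N8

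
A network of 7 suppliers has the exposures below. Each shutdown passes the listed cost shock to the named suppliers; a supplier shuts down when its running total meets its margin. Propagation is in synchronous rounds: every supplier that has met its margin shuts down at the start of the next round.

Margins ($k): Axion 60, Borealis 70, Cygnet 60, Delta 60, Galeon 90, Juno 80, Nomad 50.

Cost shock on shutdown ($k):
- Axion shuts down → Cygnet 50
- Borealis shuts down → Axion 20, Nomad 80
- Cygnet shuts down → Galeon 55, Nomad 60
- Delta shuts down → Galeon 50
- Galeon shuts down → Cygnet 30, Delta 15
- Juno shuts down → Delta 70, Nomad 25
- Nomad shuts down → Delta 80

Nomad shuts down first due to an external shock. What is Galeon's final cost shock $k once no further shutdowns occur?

50

Round 1 — Nomad shuts down (initial).
  Delta: +80 → 80 ≥ 60
Round 2 — Delta shuts down.
  Galeon: +50 → 50 < 90
No further shutdowns.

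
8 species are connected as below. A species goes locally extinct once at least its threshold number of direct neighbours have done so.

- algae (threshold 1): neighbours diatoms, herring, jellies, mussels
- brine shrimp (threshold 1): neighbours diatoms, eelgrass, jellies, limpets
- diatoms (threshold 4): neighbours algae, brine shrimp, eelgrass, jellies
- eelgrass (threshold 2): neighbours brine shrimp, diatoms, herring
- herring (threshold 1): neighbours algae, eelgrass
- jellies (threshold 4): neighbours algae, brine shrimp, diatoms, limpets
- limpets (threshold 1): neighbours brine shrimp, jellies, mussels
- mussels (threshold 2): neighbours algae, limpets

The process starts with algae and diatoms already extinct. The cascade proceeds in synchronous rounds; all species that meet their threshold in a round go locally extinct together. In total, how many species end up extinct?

8

Round 1 — algae, diatoms go locally extinct (initial).
Round 2 — checking thresholds:
  brine shrimp: 1 of 4 neighbours ≥ 1, goes locally extinct.
  eelgrass: 1 of 3 neighbours < 2, below threshold.
  herring: 1 of 2 neighbours ≥ 1, goes locally extinct.
  jellies: 2 of 4 neighbours < 4, below threshold.
  mussels: 1 of 2 neighbours < 2, below threshold.
Round 3 — checking thresholds:
  eelgrass: 3 of 3 neighbours ≥ 2, goes locally extinct.
  jellies: 3 of 4 neighbours < 4, below threshold.
  limpets: 1 of 3 neighbours ≥ 1, goes locally extinct.
  mussels: 1 of 2 neighbours < 2, below threshold.
Round 4 — checking thresholds:
  jellies: 4 of 4 neighbours ≥ 4, goes locally extinct.
  mussels: 2 of 2 neighbours ≥ 2, goes locally extinct.
Round 5 — no new extinctions; cascade stops.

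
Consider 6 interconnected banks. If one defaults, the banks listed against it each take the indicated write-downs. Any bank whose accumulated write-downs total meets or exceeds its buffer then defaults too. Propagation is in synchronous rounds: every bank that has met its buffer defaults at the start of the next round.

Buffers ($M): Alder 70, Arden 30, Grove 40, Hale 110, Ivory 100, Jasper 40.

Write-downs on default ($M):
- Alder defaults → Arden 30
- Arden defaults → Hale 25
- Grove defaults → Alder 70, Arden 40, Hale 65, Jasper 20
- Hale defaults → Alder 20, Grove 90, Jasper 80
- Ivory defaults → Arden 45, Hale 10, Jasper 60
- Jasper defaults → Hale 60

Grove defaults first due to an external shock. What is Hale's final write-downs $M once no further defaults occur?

90

Round 1 — Grove defaults (initial).
  Alder: +70 → 70 ≥ 70
  Arden: +40 → 40 ≥ 30
  Hale: +65 → 65 < 110
  Jasper: +20 → 20 < 40
Round 2 — Alder, Arden default.
  Hale: +25 → 90 < 110
No further defaults.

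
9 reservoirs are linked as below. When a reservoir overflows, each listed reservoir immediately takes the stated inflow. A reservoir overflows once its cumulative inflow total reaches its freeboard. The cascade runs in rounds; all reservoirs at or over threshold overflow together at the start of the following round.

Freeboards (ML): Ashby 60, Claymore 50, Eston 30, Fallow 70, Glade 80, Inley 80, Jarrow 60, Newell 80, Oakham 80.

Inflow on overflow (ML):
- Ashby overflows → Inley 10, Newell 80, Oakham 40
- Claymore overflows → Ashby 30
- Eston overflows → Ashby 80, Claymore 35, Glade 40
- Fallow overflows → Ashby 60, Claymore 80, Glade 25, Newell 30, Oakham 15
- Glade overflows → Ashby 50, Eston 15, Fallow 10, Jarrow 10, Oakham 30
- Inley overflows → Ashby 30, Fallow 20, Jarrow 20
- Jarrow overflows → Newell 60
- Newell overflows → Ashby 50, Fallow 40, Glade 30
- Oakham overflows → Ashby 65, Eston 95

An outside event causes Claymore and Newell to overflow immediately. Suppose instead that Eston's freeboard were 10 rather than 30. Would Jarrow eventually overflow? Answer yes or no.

no

With Eston's freeboard at 10:
Round 1 — Claymore, Newell overflow (initial).
  Ashby: +30+50 → 80 ≥ 60
  Fallow: +40 → 40 < 70
  Glade: +30 → 30 < 80
Round 2 — Ashby overflows.
  Inley: +10 → 10 < 80
  Oakham: +40 → 40 < 80
No further overflows.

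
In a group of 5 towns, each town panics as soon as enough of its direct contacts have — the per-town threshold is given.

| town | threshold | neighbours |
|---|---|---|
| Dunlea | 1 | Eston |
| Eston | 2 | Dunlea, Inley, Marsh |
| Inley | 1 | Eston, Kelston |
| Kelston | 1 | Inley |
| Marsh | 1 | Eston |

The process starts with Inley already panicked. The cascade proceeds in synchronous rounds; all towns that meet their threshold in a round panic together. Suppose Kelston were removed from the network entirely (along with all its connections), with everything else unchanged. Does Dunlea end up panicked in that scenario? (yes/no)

With Kelston removed:
Round 1 — Inley panics (initial).
Round 2 — no new panics; cascade stops.

no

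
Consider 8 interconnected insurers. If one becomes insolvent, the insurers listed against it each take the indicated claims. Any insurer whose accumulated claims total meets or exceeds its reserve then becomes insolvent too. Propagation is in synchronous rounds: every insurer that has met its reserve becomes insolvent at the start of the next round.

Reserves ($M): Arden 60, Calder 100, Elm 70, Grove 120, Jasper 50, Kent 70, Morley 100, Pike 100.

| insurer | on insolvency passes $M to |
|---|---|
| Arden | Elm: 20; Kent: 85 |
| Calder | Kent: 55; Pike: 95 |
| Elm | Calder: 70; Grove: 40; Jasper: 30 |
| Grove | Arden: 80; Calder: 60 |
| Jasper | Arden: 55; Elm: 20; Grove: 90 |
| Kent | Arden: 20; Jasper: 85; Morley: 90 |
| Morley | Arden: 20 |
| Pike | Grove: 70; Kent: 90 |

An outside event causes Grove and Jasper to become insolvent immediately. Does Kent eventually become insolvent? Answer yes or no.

yes

Round 1 — Grove, Jasper become insolvent (initial).
  Arden: +80+55 → 135 ≥ 60
  Calder: +60 → 60 < 100
  Elm: +20 → 20 < 70
Round 2 — Arden becomes insolvent.
  Elm: +20 → 40 < 70
  Kent: +85 → 85 ≥ 70
Round 3 — Kent becomes insolvent.
  Morley: +90 → 90 < 100
No further insolvencies.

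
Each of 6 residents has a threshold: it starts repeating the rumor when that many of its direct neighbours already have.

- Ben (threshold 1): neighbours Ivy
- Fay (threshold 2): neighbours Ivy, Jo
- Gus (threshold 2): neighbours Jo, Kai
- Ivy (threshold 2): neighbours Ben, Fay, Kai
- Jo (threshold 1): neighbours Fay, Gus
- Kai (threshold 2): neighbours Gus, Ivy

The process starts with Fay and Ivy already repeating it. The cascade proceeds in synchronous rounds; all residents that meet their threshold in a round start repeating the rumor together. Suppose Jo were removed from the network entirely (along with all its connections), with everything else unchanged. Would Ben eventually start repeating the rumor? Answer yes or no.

yes

With Jo removed:
Round 1 — Fay, Ivy start repeating the rumor (initial).
Round 2 — checking thresholds:
  Ben: 1 of 1 neighbours ≥ 1, starts repeating the rumor.
  Kai: 1 of 2 neighbours < 2, below threshold.
Round 3 — no new spreads; cascade stops.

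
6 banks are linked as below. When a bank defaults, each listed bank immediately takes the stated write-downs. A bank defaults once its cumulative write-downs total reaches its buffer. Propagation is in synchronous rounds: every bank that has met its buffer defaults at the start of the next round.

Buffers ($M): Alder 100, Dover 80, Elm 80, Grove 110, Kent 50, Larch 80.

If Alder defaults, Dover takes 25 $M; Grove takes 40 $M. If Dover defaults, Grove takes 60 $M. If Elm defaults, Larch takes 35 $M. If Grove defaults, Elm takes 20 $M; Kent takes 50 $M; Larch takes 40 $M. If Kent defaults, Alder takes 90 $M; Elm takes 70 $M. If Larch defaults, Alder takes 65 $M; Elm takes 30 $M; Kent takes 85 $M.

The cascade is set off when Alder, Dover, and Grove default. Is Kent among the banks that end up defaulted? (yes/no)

Round 1 — Alder, Dover, Grove default (initial).
  Elm: +20 → 20 < 80
  Kent: +50 → 50 ≥ 50
  Larch: +40 → 40 < 80
Round 2 — Kent defaults.
  Elm: +70 → 90 ≥ 80
Round 3 — Elm defaults.
  Larch: +35 → 75 < 80
No further defaults.

yes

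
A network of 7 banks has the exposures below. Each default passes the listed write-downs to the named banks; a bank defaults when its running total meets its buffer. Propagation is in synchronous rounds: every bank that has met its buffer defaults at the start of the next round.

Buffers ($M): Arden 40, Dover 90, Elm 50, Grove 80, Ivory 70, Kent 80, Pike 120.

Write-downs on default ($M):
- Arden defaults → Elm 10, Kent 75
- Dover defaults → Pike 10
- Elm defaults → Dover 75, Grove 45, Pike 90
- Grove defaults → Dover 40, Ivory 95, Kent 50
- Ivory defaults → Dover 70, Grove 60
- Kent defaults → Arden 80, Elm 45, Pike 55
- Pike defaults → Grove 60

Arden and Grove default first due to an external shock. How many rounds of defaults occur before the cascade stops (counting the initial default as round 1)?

4

Round 1 — Arden, Grove default (initial).
  Dover: +40 → 40 < 90
  Elm: +10 → 10 < 50
  Ivory: +95 → 95 ≥ 70
  Kent: +75+50 → 125 ≥ 80
Round 2 — Ivory, Kent default.
  Dover: +70 → 110 ≥ 90
  Elm: +45 → 55 ≥ 50
  Pike: +55 → 55 < 120
Round 3 — Dover, Elm default.
  Pike: +10+90 → 155 ≥ 120
Round 4 — Pike defaults.
No further defaults.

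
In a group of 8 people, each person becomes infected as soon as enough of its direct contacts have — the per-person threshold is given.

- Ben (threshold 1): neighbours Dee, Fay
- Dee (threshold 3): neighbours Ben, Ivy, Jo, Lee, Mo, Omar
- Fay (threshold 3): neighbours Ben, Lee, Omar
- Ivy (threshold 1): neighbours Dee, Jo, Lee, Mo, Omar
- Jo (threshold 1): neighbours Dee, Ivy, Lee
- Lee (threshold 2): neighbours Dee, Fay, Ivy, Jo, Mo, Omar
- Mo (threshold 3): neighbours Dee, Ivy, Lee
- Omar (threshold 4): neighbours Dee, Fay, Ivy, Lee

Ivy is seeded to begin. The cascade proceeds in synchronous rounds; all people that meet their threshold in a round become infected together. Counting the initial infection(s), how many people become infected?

Round 1 — Ivy becomes infected (initial).
Round 2 — checking thresholds:
  Dee: 1 of 6 neighbours < 3, below threshold.
  Jo: 1 of 3 neighbours ≥ 1, becomes infected.
  Lee: 1 of 6 neighbours < 2, below threshold.
  Mo: 1 of 3 neighbours < 3, below threshold.
  Omar: 1 of 4 neighbours < 4, below threshold.
Round 3 — checking thresholds:
  Dee: 2 of 6 neighbours < 3, below threshold.
  Lee: 2 of 6 neighbours ≥ 2, becomes infected.
  Mo: 1 of 3 neighbours < 3, below threshold.
  Omar: 1 of 4 neighbours < 4, below threshold.
Round 4 — checking thresholds:
  Dee: 3 of 6 neighbours ≥ 3, becomes infected.
  Fay: 1 of 3 neighbours < 3, below threshold.
  Mo: 2 of 3 neighbours < 3, below threshold.
  Omar: 2 of 4 neighbours < 4, below threshold.
Round 5 — checking thresholds:
  Ben: 1 of 2 neighbours ≥ 1, becomes infected.
  Fay: 1 of 3 neighbours < 3, below threshold.
  Mo: 3 of 3 neighbours ≥ 3, becomes infected.
  Omar: 3 of 4 neighbours < 4, below threshold.
Round 6 — no new infections; cascade stops.

6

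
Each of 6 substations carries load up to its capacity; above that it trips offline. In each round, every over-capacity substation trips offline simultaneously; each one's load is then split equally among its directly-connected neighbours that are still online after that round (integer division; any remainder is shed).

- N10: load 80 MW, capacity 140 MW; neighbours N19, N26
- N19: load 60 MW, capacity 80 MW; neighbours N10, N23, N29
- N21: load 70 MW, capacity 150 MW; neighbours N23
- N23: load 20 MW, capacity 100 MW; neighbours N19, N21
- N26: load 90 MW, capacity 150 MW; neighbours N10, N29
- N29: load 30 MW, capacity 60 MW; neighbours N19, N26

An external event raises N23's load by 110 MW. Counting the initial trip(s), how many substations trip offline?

5

Round 1 — N23 at 130 > 100. N23 trips offline.
  N23 sheds 130 MW to N19, N21: 65 each.
    N19: 60+65 = 125 > 80
    N21: 70+65 = 135 ≤ 150
Round 2 — N19 trips offline.
  N19 sheds 125 MW to N10, N29: 62 each (1 lost).
    N10: 80+62 = 142 > 140
    N29: 30+62 = 92 > 60
Round 3 — N10, N29 trip offline.
  N10 sheds 142 MW to N26: 142 each.
    N26: 90+142 = 232 > 150
  N29 sheds 92 MW to N26: 92 each.
    N26: 232+92 = 324 > 150
Round 4 — N26 trips offline.
  N26 sheds 324 MW: no online neighbours, lost.
No further trips.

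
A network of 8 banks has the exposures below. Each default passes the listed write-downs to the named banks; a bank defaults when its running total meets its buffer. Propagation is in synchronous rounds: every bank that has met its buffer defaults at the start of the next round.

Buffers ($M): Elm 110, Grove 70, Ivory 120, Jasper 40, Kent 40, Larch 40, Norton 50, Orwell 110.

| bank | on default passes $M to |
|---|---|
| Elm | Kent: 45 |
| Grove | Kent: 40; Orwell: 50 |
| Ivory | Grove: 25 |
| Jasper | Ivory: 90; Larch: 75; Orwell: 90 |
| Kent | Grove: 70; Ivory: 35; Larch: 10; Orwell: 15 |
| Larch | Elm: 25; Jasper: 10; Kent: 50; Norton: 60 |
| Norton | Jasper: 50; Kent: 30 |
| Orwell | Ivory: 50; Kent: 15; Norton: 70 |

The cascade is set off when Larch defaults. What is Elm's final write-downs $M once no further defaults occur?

Round 1 — Larch defaults (initial).
  Elm: +25 → 25 < 110
  Jasper: +10 → 10 < 40
  Kent: +50 → 50 ≥ 40
  Norton: +60 → 60 ≥ 50
Round 2 — Kent, Norton default.
  Grove: +70 → 70 ≥ 70
  Ivory: +35 → 35 < 120
  Jasper: +50 → 60 ≥ 40
  Orwell: +15 → 15 < 110
Round 3 — Grove, Jasper default.
  Ivory: +90 → 125 ≥ 120
  Orwell: +50+90 → 155 ≥ 110
Round 4 — Ivory, Orwell default.
No further defaults.

25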